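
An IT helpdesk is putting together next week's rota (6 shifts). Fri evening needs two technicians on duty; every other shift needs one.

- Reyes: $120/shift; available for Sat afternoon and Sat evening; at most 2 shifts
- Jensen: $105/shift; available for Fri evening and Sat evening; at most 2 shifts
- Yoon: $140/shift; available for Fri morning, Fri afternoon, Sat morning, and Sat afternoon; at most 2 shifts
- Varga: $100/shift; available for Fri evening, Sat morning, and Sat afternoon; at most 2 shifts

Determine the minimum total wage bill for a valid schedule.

Fri morning can only be covered by Yoon, so that assignment is forced.
Fri afternoon can only be covered by Yoon, so that assignment is forced.
Fri evening can only be covered by Jensen and Varga, so that assignment is forced.
Picking the cheapest available technician for each shift independently would cost $790, but that ignores the shift limits.
An optimal schedule: Fri morning→Yoon, Fri afternoon→Yoon, Fri evening→Varga+Jensen, Sat morning→Varga, Sat afternoon→Reyes, Sat evening→Jensen.
Total: 140 + 140 + 100 + 105 + 100 + 120 + 105 = $810.

$810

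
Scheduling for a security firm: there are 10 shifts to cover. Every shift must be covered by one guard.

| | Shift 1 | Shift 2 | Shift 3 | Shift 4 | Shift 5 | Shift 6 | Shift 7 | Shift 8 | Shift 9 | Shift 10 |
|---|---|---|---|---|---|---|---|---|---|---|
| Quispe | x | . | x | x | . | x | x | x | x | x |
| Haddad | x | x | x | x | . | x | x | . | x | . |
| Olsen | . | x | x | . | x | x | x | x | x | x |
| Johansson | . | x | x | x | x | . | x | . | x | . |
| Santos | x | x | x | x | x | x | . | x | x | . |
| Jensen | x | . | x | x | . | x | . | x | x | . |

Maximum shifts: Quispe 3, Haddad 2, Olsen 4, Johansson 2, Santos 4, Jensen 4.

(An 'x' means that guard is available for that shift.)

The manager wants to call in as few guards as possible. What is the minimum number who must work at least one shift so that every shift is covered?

10 slots to fill and no one can take more than 4, so at least ⌈10/4⌉ = 3 guards are needed.
Quispe, Olsen, and Santos alone can cover everything: Shift 1→Quispe, Shift 2→Olsen, Shift 3→Olsen, Shift 4→Quispe, Shift 5→Olsen, Shift 6→Santos, Shift 7→Quispe, Shift 8→Santos, Shift 9→Santos, Shift 10→Olsen.

3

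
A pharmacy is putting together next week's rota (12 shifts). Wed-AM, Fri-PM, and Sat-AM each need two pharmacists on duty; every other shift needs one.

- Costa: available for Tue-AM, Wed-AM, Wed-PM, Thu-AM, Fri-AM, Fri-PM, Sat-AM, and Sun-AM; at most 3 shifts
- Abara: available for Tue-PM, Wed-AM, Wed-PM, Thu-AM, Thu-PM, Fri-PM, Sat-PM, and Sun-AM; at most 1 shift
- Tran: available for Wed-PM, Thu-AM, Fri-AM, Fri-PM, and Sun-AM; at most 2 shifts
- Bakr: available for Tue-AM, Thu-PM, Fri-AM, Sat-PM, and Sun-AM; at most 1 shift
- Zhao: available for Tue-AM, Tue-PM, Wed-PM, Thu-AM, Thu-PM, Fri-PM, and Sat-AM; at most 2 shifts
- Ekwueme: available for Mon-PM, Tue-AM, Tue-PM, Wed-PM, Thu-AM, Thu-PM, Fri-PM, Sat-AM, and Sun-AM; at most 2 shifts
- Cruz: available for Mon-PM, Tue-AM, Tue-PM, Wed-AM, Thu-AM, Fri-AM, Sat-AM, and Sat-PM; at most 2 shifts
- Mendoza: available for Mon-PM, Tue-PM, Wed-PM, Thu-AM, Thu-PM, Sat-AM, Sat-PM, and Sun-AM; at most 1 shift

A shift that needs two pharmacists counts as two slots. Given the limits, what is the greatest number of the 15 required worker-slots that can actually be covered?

14

Total capacity across all pharmacists is 3+1+2+1+2+2+2+1 = 14, and 15 slots are needed, so at most 14 can be filled.
An assignment achieving 14: Mon-PM→Ekwueme, Tue-AM→Costa, Tue-PM→Zhao, Wed-AM→Costa+Abara, Wed-PM→Tran, Thu-AM→Cruz, Thu-PM→Zhao, Fri-AM→Costa, Fri-PM→Tran+Ekwueme, Sat-AM→Cruz+Mendoza, Sat-PM→Bakr.
Loads: Costa 3/3, Abara 1/1, Tran 2/2, Bakr 1/1, Zhao 2/2, Ekwueme 2/2, Cruz 2/2, Mendoza 1/1.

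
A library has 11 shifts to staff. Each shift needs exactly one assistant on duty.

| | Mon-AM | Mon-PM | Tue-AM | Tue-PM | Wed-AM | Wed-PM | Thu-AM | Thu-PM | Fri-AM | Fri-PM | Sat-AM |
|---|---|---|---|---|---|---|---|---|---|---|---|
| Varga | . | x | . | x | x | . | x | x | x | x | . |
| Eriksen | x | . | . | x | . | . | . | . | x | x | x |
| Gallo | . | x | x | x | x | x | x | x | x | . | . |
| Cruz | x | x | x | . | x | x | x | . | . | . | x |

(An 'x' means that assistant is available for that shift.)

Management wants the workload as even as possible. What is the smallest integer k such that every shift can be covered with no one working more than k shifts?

3

With 4 assistants and 11 worker-slots to fill, someone must work at least ⌈11/4⌉ = 3 shifts, so k ≥ 3.
k = 3 works: Mon-AM→Eriksen, Mon-PM→Varga, Tue-AM→Gallo, Tue-PM→Eriksen, Wed-AM→Cruz, Wed-PM→Gallo, Thu-AM→Cruz, Thu-PM→Varga, Fri-AM→Gallo, Fri-PM→Varga, Sat-AM→Eriksen.
Loads: Varga 3, Eriksen 3, Gallo 3, Cruz 2 — all ≤ 3.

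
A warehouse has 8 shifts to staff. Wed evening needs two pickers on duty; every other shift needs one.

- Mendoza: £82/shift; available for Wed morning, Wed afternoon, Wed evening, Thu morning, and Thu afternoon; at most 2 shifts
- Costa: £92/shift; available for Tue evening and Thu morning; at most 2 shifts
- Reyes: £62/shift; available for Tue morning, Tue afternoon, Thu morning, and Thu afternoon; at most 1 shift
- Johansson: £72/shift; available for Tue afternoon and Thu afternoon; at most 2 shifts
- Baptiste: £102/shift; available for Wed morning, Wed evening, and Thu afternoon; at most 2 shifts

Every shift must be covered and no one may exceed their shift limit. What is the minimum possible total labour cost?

£758

Tue morning can only be covered by Reyes, so that assignment is forced.
Tue evening can only be covered by Costa, so that assignment is forced.
Wed afternoon can only be covered by Mendoza, so that assignment is forced.
Picking the cheapest available picker for each shift independently would cost £688, but that ignores the shift limits.
An optimal schedule: Tue morning→Reyes, Tue afternoon→Johansson, Tue evening→Costa, Wed morning→Baptiste, Wed afternoon→Mendoza, Wed evening→Mendoza+Baptiste, Thu morning→Costa, Thu afternoon→Johansson.
Total: 62 + 72 + 92 + 102 + 82 + 82 + 102 + 92 + 72 = £758.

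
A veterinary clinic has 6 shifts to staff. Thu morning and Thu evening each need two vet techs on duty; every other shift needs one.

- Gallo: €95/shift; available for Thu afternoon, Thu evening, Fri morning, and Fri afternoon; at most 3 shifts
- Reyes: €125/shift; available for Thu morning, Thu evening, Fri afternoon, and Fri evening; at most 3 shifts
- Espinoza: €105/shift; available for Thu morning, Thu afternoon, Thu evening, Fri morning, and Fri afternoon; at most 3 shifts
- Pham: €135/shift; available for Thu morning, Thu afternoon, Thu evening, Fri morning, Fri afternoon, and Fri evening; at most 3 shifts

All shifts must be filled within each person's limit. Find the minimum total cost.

€850

Picking the cheapest available vet tech for each shift independently would cost €840, but that ignores the shift limits.
An optimal schedule: Thu morning→Espinoza+Reyes, Thu afternoon→Gallo, Thu evening→Gallo+Espinoza, Fri morning→Gallo, Fri afternoon→Espinoza, Fri evening→Reyes.
Total: 105 + 125 + 95 + 95 + 105 + 95 + 105 + 125 = €850.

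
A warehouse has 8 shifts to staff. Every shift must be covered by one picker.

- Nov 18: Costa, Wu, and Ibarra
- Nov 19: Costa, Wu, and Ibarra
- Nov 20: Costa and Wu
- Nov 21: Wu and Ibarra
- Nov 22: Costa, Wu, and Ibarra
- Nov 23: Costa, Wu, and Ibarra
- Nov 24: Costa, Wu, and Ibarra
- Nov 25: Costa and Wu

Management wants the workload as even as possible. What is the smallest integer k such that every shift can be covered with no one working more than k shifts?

With 3 pickers and 8 worker-slots to fill, someone must work at least ⌈8/3⌉ = 3 shifts, so k ≥ 3.
k = 3 works: Nov 18→Costa, Nov 19→Wu, Nov 20→Costa, Nov 21→Wu, Nov 22→Wu, Nov 23→Ibarra, Nov 24→Ibarra, Nov 25→Costa.
Loads: Costa 3, Wu 3, Ibarra 2 — all ≤ 3.

3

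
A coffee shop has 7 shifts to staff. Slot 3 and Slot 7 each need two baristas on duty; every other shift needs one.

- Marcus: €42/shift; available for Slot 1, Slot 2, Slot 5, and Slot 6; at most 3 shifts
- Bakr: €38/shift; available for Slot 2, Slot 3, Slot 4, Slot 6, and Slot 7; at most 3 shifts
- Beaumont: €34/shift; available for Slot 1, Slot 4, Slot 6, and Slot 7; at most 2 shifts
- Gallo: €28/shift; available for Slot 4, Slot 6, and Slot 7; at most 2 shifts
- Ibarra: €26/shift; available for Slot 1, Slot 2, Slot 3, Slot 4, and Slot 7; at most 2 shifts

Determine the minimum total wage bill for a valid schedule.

Slot 3 can only be covered by Bakr and Ibarra, so that assignment is forced.
Slot 5 can only be covered by Marcus, so that assignment is forced.
Picking the cheapest available barista for each shift independently would cost €266, but that ignores the shift limits.
An optimal schedule: Slot 1→Ibarra, Slot 2→Bakr, Slot 3→Ibarra+Bakr, Slot 4→Gallo, Slot 5→Marcus, Slot 6→Beaumont, Slot 7→Gallo+Beaumont.
Total: 26 + 38 + 26 + 38 + 28 + 42 + 34 + 28 + 34 = €294.

€294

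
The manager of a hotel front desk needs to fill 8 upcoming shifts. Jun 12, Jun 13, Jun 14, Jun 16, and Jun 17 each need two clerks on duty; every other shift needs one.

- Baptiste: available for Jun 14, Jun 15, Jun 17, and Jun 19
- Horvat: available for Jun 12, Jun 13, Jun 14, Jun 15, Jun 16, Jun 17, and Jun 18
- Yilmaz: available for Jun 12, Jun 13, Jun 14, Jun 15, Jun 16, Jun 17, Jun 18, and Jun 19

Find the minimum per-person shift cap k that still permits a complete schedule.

With 3 clerks and 13 worker-slots to fill, someone must work at least ⌈13/3⌉ = 5 shifts, so k ≥ 5.
k = 5 works: Jun 12→Horvat+Yilmaz, Jun 13→Horvat+Yilmaz, Jun 14→Baptiste+Horvat, Jun 15→Baptiste, Jun 16→Horvat+Yilmaz, Jun 17→Baptiste+Yilmaz, Jun 18→Horvat, Jun 19→Baptiste.
Loads: Baptiste 4, Horvat 5, Yilmaz 4 — all ≤ 5.

5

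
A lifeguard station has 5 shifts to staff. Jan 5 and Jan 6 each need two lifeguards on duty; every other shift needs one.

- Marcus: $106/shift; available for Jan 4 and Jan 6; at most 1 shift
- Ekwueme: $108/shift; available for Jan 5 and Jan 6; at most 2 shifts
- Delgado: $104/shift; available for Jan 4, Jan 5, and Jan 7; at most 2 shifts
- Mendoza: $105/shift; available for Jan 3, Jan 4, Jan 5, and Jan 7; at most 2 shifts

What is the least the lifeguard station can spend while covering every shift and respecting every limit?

Jan 3 can only be covered by Mendoza, so that assignment is forced.
Jan 6 can only be covered by Marcus and Ekwueme, so that assignment is forced.
Picking the cheapest available lifeguard for each shift independently would cost $736, but that ignores the shift limits.
An optimal schedule: Jan 3→Mendoza, Jan 4→Delgado, Jan 5→Ekwueme+Mendoza, Jan 6→Marcus+Ekwueme, Jan 7→Delgado.
Total: 105 + 104 + 108 + 105 + 106 + 108 + 104 = $740.

$740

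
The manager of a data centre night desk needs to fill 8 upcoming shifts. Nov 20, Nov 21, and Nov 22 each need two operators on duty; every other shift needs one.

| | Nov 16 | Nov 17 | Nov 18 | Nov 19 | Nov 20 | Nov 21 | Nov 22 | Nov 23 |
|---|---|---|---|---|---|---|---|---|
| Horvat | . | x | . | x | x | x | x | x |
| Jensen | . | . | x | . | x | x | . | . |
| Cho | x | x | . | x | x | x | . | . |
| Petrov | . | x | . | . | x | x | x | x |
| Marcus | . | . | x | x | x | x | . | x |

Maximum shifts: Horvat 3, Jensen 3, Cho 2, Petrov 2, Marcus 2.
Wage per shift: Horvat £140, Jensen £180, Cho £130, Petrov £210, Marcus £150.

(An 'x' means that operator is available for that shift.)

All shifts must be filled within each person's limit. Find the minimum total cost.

£1730

Nov 16 can only be covered by Cho, so that assignment is forced.
Nov 22 can only be covered by Horvat and Petrov, so that assignment is forced.
Picking the cheapest available operator for each shift independently would cost £1570, but that ignores the shift limits.
An optimal schedule: Nov 16→Cho, Nov 17→Cho, Nov 18→Jensen, Nov 19→Horvat, Nov 20→Marcus+Jensen, Nov 21→Marcus+Jensen, Nov 22→Horvat+Petrov, Nov 23→Horvat.
Total: 130 + 130 + 180 + 140 + 150 + 180 + 150 + 180 + 140 + 210 + 140 = £1730.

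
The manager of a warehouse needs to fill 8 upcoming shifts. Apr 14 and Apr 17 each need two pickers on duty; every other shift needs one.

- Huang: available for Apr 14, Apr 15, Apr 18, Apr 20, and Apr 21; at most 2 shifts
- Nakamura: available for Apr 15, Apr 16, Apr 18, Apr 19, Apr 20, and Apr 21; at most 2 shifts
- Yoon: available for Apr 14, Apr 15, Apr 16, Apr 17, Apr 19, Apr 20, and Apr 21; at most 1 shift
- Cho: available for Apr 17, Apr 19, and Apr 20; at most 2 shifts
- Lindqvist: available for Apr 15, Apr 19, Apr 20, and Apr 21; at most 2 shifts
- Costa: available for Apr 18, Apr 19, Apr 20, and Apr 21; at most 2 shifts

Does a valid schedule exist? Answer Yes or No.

Total capacity is 11 and 10 slots are needed, so capacity alone doesn't rule it out.
Shifts {Apr 14, Apr 17} need 4 worker-slots in total, but the pickers available for any of those shifts (Huang, Yoon, and Cho) can supply at most 3 among them. So no valid schedule exists.

No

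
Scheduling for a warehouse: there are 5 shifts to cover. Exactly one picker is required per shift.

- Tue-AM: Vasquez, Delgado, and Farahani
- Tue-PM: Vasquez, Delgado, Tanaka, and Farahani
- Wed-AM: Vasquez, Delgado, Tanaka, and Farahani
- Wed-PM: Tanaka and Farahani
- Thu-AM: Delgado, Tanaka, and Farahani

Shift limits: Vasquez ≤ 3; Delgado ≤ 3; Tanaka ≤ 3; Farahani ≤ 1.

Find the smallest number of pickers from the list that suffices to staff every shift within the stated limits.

5 slots to fill and no one can take more than 3, so at least ⌈5/3⌉ = 2 pickers are needed.
Vasquez and Tanaka alone can cover everything: Tue-AM→Vasquez, Tue-PM→Vasquez, Wed-AM→Vasquez, Wed-PM→Tanaka, Thu-AM→Tanaka.

2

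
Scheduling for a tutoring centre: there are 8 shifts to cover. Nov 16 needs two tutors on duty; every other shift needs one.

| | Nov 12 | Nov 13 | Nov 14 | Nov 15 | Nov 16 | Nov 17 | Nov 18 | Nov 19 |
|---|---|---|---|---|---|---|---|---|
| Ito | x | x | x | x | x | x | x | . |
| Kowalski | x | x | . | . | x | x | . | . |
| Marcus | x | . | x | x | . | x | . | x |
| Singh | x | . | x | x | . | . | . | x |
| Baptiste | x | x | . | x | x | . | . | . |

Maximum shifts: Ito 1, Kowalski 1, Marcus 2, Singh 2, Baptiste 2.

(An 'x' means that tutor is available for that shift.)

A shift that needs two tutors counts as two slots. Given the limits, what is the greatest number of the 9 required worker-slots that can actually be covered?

Total capacity across all tutors is 1+1+2+2+2 = 8, and 9 slots are needed, so at most 8 can be filled.
An assignment achieving 8: Nov 12→Baptiste, Nov 13→Kowalski, Nov 14→Singh, Nov 15→Singh, Nov 16→Baptiste, Nov 17→Marcus, Nov 18→Ito, Nov 19→Marcus.
Loads: Ito 1/1, Kowalski 1/1, Marcus 2/2, Singh 2/2, Baptiste 2/2.

8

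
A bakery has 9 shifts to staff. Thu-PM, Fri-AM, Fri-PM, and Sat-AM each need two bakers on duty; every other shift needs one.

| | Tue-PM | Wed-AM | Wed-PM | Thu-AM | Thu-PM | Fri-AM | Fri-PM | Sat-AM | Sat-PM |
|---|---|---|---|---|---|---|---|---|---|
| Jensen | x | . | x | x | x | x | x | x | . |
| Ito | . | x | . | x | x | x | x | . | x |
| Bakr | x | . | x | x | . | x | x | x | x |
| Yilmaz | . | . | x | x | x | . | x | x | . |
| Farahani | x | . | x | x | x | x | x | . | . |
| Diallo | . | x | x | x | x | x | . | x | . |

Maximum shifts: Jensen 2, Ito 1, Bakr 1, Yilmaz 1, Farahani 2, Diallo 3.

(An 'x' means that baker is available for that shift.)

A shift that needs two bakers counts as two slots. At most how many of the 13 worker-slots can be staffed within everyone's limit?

Total capacity across all bakers is 2+1+1+1+2+3 = 10, and 13 slots are needed, so at most 10 can be filled.
An assignment achieving 10: Tue-PM→Jensen, Wed-AM→Ito, Wed-PM→Farahani, Thu-AM→Diallo, Thu-PM→Farahani+Diallo, Fri-AM→Diallo, Sat-AM→Jensen+Yilmaz, Sat-PM→Bakr.
Loads: Jensen 2/2, Ito 1/1, Bakr 1/1, Yilmaz 1/1, Farahani 2/2, Diallo 3/3.

10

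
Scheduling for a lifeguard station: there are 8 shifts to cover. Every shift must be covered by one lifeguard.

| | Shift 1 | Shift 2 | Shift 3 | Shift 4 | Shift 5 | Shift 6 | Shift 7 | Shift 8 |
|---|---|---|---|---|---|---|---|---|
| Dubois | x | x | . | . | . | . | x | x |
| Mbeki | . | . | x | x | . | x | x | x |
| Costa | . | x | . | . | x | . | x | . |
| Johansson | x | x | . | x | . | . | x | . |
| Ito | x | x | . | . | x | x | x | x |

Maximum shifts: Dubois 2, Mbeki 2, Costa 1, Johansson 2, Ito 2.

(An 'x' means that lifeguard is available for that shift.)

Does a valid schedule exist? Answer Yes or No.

Shift 3 can only be covered by Mbeki, so that assignment is forced.
One valid schedule: Shift 1→Dubois, Shift 2→Johansson, Shift 3→Mbeki, Shift 4→Mbeki, Shift 5→Costa, Shift 6→Ito, Shift 7→Johansson, Shift 8→Dubois.
Loads: Dubois 2/2, Mbeki 2/2, Costa 1/1, Johansson 2/2, Ito 1/2 — all within limits.

Yes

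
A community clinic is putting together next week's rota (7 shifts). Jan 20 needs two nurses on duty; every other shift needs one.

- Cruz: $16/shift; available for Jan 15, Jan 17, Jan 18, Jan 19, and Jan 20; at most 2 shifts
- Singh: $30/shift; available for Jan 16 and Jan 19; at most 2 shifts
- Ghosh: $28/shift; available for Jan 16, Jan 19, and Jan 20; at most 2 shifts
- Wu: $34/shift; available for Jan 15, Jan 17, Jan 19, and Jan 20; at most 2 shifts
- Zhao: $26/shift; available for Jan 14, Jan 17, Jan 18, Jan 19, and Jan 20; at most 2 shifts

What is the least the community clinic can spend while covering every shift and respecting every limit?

$204

Jan 14 can only be covered by Zhao, so that assignment is forced.
Picking the cheapest available nurse for each shift independently would cost $160, but that ignores the shift limits.
An optimal schedule: Jan 14→Zhao, Jan 15→Cruz, Jan 16→Ghosh, Jan 17→Zhao, Jan 18→Cruz, Jan 19→Singh, Jan 20→Ghosh+Wu.
Total: 26 + 16 + 28 + 26 + 16 + 30 + 28 + 34 = $204.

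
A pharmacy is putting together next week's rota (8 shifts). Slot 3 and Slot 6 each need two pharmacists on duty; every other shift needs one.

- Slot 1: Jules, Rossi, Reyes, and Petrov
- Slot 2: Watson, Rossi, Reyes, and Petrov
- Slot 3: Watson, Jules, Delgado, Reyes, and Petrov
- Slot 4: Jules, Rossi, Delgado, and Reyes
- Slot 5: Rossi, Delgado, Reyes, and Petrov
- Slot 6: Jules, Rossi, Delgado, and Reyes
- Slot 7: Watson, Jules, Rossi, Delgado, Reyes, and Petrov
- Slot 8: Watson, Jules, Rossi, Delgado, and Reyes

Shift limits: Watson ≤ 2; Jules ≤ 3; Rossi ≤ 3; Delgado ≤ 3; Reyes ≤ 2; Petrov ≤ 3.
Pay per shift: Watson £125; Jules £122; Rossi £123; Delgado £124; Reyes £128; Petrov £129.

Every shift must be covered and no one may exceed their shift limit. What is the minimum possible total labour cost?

£1232

Picking the cheapest available pharmacist for each shift independently would cost £1225, but that ignores the shift limits.
An optimal schedule: Slot 1→Jules, Slot 2→Rossi, Slot 3→Delgado+Watson, Slot 4→Jules, Slot 5→Rossi, Slot 6→Rossi+Delgado, Slot 7→Delgado, Slot 8→Jules.
Total: 122 + 123 + 124 + 125 + 122 + 123 + 123 + 124 + 124 + 122 = £1232.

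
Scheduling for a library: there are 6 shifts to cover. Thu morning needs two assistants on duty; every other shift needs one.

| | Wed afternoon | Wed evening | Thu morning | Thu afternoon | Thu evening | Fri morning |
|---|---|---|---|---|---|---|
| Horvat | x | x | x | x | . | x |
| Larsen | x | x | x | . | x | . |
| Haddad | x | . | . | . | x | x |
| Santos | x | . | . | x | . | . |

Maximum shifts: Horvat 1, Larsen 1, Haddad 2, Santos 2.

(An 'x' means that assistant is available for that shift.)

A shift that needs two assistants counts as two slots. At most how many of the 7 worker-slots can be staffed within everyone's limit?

6

Total capacity across all assistants is 1+1+2+2 = 6, and 7 slots are needed, so at most 6 can be filled.
An assignment achieving 6: Wed afternoon→Santos, Wed evening→Horvat, Thu morning→Larsen, Thu afternoon→Santos, Thu evening→Haddad, Fri morning→Haddad.
Loads: Horvat 1/1, Larsen 1/1, Haddad 2/2, Santos 2/2.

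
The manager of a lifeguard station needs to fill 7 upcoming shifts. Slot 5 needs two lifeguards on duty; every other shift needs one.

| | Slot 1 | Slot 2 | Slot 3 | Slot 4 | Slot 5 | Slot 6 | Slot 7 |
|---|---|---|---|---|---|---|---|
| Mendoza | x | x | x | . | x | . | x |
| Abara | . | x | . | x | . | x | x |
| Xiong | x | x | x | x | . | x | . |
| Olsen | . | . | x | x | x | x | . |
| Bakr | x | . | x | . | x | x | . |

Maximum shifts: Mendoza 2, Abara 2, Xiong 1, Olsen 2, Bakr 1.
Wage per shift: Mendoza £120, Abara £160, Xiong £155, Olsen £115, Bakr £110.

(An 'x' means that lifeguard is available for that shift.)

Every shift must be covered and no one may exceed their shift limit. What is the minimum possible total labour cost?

£1055

Picking the cheapest available lifeguard for each shift independently would cost £910, but that ignores the shift limits.
An optimal schedule: Slot 1→Mendoza, Slot 2→Abara, Slot 3→Xiong, Slot 4→Abara, Slot 5→Olsen+Bakr, Slot 6→Olsen, Slot 7→Mendoza.
Total: 120 + 160 + 155 + 160 + 115 + 110 + 115 + 120 = £1055.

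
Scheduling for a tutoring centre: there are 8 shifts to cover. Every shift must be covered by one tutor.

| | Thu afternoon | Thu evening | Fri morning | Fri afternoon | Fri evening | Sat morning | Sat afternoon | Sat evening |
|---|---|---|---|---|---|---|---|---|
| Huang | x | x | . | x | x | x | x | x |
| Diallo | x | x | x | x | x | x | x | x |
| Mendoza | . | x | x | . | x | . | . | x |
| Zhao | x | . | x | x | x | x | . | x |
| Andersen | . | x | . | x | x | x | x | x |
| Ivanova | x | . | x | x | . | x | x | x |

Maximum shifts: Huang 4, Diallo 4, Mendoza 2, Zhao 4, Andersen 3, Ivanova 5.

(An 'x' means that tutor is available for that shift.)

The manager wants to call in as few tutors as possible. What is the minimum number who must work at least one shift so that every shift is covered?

8 slots to fill and no one can take more than 5, so at least ⌈8/5⌉ = 2 tutors are needed.
Huang and Diallo alone can cover everything: Thu afternoon→Huang, Thu evening→Huang, Fri morning→Diallo, Fri afternoon→Huang, Fri evening→Huang, Sat morning→Diallo, Sat afternoon→Diallo, Sat evening→Diallo.

2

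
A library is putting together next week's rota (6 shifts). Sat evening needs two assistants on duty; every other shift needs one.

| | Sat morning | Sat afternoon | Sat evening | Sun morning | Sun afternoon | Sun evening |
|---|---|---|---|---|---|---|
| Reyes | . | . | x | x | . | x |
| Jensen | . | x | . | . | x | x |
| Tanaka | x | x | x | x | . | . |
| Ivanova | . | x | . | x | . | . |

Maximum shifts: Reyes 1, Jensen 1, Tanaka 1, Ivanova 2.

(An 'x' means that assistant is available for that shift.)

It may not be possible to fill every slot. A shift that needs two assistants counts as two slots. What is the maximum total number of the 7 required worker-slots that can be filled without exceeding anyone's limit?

5

Total capacity across all assistants is 1+1+1+2 = 5, and 7 slots are needed, so at most 5 can be filled.
An assignment achieving 5: Sat morning→Tanaka, Sat afternoon→Ivanova, Sat evening→Reyes, Sun morning→Ivanova, Sun afternoon→Jensen.
Loads: Reyes 1/1, Jensen 1/1, Tanaka 1/1, Ivanova 2/2.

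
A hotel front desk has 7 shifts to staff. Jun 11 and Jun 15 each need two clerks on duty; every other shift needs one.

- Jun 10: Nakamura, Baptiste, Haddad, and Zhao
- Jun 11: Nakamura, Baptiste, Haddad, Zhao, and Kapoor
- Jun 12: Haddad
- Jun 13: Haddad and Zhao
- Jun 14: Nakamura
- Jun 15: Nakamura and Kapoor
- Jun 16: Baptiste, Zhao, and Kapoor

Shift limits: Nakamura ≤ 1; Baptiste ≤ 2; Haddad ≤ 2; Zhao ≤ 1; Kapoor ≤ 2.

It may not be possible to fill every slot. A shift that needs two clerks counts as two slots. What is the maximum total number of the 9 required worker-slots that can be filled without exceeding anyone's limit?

8

Total capacity across all clerks is 1+2+2+1+2 = 8, and 9 slots are needed, so at most 8 can be filled.
An assignment achieving 8: Jun 10→Baptiste, Jun 11→Zhao+Kapoor, Jun 12→Haddad, Jun 13→Haddad, Jun 14→Nakamura, Jun 15→Kapoor, Jun 16→Baptiste.
Loads: Nakamura 1/1, Baptiste 2/2, Haddad 2/2, Zhao 1/1, Kapoor 2/2.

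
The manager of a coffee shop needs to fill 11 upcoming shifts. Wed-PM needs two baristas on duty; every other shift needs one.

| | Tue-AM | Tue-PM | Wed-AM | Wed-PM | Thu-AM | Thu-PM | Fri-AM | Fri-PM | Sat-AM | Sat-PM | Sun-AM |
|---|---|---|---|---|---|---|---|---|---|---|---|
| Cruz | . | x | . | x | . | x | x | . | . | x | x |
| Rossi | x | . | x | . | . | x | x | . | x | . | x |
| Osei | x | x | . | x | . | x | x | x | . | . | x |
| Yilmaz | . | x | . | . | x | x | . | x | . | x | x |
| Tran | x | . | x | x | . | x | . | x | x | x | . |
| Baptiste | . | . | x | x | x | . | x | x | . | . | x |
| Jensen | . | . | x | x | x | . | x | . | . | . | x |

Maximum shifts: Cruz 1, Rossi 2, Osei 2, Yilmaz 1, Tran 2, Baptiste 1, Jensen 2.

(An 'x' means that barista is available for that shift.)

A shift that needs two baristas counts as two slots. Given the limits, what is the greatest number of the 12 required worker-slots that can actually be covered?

Total capacity across all baristas is 1+2+2+1+2+1+2 = 11, and 12 slots are needed, so at most 11 can be filled.
An assignment achieving 11: Tue-AM→Rossi, Tue-PM→Cruz, Wed-AM→Tran, Wed-PM→Osei+Baptiste, Thu-AM→Yilmaz, Fri-AM→Jensen, Fri-PM→Osei, Sat-AM→Rossi, Sat-PM→Tran, Sun-AM→Jensen.
Loads: Cruz 1/1, Rossi 2/2, Osei 2/2, Yilmaz 1/1, Tran 2/2, Baptiste 1/1, Jensen 2/2.

11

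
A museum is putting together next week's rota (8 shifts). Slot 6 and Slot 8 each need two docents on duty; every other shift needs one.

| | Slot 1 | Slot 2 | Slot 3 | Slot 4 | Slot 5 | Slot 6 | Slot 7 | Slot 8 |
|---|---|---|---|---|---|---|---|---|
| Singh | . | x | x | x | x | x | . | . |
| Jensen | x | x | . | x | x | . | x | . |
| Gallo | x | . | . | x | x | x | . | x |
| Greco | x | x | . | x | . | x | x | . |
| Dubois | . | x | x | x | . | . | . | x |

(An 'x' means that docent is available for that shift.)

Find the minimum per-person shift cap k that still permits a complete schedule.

With 5 docents and 10 worker-slots to fill, someone must work at least ⌈10/5⌉ = 2 shifts, so k ≥ 2.
k = 2 works: Slot 1→Jensen, Slot 2→Greco, Slot 3→Singh, Slot 4→Dubois, Slot 5→Singh, Slot 6→Gallo+Greco, Slot 7→Jensen, Slot 8→Gallo+Dubois.
Loads: Singh 2, Jensen 2, Gallo 2, Greco 2, Dubois 2 — all ≤ 2.

2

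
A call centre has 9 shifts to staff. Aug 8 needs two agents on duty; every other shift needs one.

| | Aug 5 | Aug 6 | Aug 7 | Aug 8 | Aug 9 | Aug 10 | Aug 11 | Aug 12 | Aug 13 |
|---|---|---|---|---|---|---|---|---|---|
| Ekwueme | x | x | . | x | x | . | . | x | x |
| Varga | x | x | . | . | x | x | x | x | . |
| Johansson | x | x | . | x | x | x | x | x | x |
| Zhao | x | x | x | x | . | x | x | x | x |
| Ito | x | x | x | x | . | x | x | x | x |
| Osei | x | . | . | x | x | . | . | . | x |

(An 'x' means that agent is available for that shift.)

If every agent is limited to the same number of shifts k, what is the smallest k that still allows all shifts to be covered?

2

With 6 agents and 10 worker-slots to fill, someone must work at least ⌈10/6⌉ = 2 shifts, so k ≥ 2.
k = 2 works: Aug 5→Zhao, Aug 6→Ekwueme, Aug 7→Zhao, Aug 8→Ito+Osei, Aug 9→Ekwueme, Aug 10→Varga, Aug 11→Varga, Aug 12→Johansson, Aug 13→Johansson.
Loads: Ekwueme 2, Varga 2, Johansson 2, Zhao 2, Ito 1, Osei 1 — all ≤ 2.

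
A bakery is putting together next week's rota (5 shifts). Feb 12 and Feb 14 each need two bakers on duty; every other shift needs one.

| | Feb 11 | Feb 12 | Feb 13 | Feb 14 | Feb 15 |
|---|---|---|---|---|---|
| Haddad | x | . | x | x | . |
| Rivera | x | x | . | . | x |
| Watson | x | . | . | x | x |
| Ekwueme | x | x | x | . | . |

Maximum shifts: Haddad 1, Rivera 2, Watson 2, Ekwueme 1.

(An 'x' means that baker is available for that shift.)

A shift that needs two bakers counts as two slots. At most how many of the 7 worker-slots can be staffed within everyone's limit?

Total capacity across all bakers is 1+2+2+1 = 6, and 7 slots are needed, so at most 6 can be filled.
An assignment achieving 6: Feb 11→Watson, Feb 12→Rivera+Ekwueme, Feb 13→Haddad, Feb 14→Watson, Feb 15→Rivera.
Loads: Haddad 1/1, Rivera 2/2, Watson 2/2, Ekwueme 1/1.

6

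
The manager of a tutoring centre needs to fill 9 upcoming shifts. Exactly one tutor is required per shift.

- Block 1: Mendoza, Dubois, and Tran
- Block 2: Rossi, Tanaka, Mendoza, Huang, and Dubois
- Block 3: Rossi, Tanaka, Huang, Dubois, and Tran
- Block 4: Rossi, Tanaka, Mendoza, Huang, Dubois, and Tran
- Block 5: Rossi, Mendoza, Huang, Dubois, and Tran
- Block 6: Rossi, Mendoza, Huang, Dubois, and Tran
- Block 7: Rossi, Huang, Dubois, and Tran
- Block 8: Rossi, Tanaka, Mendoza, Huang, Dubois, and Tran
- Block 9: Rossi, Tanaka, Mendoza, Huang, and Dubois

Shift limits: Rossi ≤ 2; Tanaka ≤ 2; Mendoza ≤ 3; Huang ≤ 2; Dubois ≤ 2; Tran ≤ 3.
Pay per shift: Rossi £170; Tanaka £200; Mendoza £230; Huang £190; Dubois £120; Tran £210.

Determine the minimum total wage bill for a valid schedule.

£1570

Picking the cheapest available tutor for each shift independently would cost £1080, but that ignores the shift limits.
An optimal schedule: Block 1→Dubois, Block 2→Rossi, Block 3→Rossi, Block 4→Tanaka, Block 5→Huang, Block 6→Huang, Block 7→Dubois, Block 8→Tran, Block 9→Tanaka.
Total: 120 + 170 + 170 + 200 + 190 + 190 + 120 + 210 + 200 = £1570.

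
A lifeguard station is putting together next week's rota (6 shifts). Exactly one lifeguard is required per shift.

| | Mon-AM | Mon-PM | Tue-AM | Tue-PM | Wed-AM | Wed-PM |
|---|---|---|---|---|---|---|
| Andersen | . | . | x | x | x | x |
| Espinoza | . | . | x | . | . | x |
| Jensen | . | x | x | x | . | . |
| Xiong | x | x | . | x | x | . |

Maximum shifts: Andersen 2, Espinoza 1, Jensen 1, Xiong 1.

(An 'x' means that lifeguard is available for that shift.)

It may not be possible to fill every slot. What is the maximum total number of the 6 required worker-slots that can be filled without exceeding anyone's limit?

Total capacity across all lifeguards is 2+1+1+1 = 5, and 6 slots are needed, so at most 5 can be filled.
An assignment achieving 5: Mon-AM→Xiong, Mon-PM→Jensen, Tue-AM→Espinoza, Wed-AM→Andersen, Wed-PM→Andersen.
Loads: Andersen 2/2, Espinoza 1/1, Jensen 1/1, Xiong 1/1.

5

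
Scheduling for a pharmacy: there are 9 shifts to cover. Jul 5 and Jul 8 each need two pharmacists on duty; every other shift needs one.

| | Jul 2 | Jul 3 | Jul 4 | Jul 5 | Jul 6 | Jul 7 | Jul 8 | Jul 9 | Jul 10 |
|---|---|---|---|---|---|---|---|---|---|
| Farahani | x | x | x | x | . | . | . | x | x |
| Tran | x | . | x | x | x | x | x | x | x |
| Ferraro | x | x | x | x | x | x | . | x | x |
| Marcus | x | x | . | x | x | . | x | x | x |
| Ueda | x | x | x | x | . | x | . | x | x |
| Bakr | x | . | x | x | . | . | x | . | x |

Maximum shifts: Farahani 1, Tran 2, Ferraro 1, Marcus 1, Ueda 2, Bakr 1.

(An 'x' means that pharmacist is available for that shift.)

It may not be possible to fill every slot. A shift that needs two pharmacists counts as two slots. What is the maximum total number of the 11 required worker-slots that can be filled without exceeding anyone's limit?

Total capacity across all pharmacists is 1+2+1+1+2+1 = 8, and 11 slots are needed, so at most 8 can be filled.
An assignment achieving 8: Jul 2→Ueda, Jul 3→Farahani, Jul 4→Ferraro, Jul 6→Tran, Jul 7→Tran, Jul 8→Marcus+Bakr, Jul 9→Ueda.
Loads: Farahani 1/1, Tran 2/2, Ferraro 1/1, Marcus 1/1, Ueda 2/2, Bakr 1/1.

8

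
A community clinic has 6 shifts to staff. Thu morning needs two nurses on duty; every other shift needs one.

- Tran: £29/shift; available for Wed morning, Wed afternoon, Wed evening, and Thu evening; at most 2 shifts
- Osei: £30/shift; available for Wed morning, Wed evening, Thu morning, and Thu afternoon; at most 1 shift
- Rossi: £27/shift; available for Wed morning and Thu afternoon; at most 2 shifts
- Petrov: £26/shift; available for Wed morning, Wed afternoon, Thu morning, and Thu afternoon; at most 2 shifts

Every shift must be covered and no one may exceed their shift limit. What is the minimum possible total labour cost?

£194

Thu morning can only be covered by Osei and Petrov, so that assignment is forced.
Thu evening can only be covered by Tran, so that assignment is forced.
Picking the cheapest available nurse for each shift independently would cost £192, but that ignores the shift limits.
An optimal schedule: Wed morning→Rossi, Wed afternoon→Petrov, Wed evening→Tran, Thu morning→Osei+Petrov, Thu afternoon→Rossi, Thu evening→Tran.
Total: 27 + 26 + 29 + 30 + 26 + 27 + 29 = £194.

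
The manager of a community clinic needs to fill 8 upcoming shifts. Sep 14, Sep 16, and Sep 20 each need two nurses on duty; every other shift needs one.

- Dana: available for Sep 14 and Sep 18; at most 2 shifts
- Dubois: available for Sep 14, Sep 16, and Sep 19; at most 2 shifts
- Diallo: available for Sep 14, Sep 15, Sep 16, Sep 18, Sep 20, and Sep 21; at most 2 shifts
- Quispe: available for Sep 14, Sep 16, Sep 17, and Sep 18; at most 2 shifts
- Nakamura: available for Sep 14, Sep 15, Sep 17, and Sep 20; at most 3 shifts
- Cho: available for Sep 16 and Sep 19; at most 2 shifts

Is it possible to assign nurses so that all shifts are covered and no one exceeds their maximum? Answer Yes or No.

Sep 20 can only be covered by Diallo and Nakamura, so that assignment is forced.
Sep 21 can only be covered by Diallo, so that assignment is forced.
One valid schedule: Sep 14→Dana+Nakamura, Sep 15→Nakamura, Sep 16→Dubois+Quispe, Sep 17→Quispe, Sep 18→Dana, Sep 19→Dubois, Sep 20→Diallo+Nakamura, Sep 21→Diallo.
Loads: Dana 2/2, Dubois 2/2, Diallo 2/2, Quispe 2/2, Nakamura 3/3, Cho 0/2 — all within limits.

Yes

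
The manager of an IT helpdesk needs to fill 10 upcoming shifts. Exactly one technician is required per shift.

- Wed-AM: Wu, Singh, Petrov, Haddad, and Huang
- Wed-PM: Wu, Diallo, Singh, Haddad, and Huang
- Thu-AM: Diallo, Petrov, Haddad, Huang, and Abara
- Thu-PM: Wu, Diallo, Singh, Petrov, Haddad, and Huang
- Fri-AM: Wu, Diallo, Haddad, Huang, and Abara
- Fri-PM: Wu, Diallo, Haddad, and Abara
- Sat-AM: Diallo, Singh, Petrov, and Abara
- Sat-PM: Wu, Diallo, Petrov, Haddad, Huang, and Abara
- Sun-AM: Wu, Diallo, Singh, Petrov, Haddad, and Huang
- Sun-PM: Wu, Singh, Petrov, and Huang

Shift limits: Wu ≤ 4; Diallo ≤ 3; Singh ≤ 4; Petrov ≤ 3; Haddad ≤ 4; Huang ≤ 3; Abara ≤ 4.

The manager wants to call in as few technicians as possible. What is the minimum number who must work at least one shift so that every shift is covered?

10 slots to fill and no one can take more than 4, so at least ⌈10/4⌉ = 3 technicians are needed.
Wu, Diallo, and Singh alone can cover everything: Wed-AM→Wu, Wed-PM→Diallo, Thu-AM→Diallo, Thu-PM→Singh, Fri-AM→Wu, Fri-PM→Wu, Sat-AM→Diallo, Sat-PM→Wu, Sun-AM→Singh, Sun-PM→Singh.

3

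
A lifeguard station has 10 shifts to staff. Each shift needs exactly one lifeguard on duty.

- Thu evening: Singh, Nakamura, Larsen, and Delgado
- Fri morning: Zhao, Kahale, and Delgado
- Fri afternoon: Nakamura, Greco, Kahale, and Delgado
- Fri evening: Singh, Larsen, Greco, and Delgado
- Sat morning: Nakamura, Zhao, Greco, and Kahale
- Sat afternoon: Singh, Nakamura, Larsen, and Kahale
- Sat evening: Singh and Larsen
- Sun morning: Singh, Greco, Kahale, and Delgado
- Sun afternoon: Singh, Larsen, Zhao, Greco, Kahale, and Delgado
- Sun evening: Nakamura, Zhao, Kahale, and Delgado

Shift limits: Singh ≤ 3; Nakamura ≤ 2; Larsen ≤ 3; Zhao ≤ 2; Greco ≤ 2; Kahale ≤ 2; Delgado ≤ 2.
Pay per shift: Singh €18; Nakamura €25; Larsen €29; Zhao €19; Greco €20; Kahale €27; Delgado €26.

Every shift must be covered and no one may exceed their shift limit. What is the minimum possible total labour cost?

€208

Picking the cheapest available lifeguard for each shift independently would cost €185, but that ignores the shift limits.
An optimal schedule: Thu evening→Singh, Fri morning→Zhao, Fri afternoon→Greco, Fri evening→Singh, Sat morning→Zhao, Sat afternoon→Nakamura, Sat evening→Singh, Sun morning→Greco, Sun afternoon→Delgado, Sun evening→Nakamura.
Total: 18 + 19 + 20 + 18 + 19 + 25 + 18 + 20 + 26 + 25 = €208.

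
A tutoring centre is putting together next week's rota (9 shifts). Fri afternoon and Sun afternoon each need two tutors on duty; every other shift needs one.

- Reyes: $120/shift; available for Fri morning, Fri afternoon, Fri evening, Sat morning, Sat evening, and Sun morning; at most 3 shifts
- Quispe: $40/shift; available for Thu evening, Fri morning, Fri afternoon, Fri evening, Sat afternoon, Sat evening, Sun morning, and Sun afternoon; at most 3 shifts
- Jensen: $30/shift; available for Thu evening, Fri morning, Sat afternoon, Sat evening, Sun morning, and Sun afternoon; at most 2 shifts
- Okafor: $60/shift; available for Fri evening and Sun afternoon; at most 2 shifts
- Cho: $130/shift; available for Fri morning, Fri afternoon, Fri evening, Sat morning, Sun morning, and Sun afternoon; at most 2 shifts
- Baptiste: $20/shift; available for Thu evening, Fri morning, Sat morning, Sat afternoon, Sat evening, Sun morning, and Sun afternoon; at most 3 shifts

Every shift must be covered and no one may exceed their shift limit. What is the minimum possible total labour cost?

Picking the cheapest available tutor for each shift independently would cost $370, but that ignores the shift limits.
An optimal schedule: Thu evening→Baptiste, Fri morning→Jensen, Fri afternoon→Quispe+Reyes, Fri evening→Okafor, Sat morning→Baptiste, Sat afternoon→Baptiste, Sat evening→Jensen, Sun morning→Quispe, Sun afternoon→Quispe+Okafor.
Total: 20 + 30 + 40 + 120 + 60 + 20 + 20 + 30 + 40 + 40 + 60 = $480.

$480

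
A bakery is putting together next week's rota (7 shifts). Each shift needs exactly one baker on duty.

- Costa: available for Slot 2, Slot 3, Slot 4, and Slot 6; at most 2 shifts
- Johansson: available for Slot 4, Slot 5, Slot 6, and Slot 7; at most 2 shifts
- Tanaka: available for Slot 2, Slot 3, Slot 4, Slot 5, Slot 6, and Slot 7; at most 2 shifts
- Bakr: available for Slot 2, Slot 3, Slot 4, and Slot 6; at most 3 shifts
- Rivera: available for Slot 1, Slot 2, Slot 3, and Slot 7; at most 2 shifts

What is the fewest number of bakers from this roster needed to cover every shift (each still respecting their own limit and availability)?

3

7 slots to fill and no one can take more than 3, so at least ⌈7/3⌉ = 3 bakers are needed.
Johansson, Bakr, and Rivera alone can cover everything: Slot 1→Rivera, Slot 2→Bakr, Slot 3→Bakr, Slot 4→Johansson, Slot 5→Johansson, Slot 6→Bakr, Slot 7→Rivera.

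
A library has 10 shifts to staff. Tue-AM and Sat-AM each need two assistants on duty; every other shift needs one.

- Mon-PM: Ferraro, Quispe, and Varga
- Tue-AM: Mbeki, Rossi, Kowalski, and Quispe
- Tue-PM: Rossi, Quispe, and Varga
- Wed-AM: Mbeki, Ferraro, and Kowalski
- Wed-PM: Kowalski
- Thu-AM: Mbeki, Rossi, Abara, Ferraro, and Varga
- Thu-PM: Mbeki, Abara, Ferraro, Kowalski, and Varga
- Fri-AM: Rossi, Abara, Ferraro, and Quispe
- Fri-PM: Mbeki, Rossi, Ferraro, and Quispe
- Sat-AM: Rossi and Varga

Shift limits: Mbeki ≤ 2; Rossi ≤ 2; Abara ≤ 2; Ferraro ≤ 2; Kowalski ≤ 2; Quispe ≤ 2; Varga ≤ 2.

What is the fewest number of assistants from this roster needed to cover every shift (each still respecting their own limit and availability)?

6

12 slots to fill and no one can take more than 2, so at least ⌈12/2⌉ = 6 assistants are needed.
Mbeki, Rossi, Abara, Ferraro, Kowalski, and Varga alone can cover everything: Mon-PM→Ferraro, Tue-AM→Mbeki+Kowalski, Tue-PM→Rossi, Wed-AM→Mbeki, Wed-PM→Kowalski, Thu-AM→Abara, Thu-PM→Varga, Fri-AM→Abara, Fri-PM→Ferraro, Sat-AM→Rossi+Varga.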